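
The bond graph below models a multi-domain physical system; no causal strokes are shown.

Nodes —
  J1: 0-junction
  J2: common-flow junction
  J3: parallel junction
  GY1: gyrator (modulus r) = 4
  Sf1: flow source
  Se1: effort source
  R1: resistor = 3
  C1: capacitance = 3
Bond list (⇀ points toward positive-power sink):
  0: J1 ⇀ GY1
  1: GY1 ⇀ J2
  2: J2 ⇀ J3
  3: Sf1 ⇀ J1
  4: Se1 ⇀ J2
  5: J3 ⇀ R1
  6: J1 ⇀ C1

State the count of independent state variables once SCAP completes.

1  (C1 all integral)

β3 |Sf1  (Sf1 (Sf) sets flow on bond)
β4 |J2  (source Se1 imposes e)
β6 |J1  (C1 integral (e out))
β0 |GY1  (0-jn J1 has e-setter on 6)
β1 |GY1  (GY GY1: same side as bond 0)
β2 |J2  (common-f at J2 fixed by 1)
β5 |J3  (J3: last free bond brings effort in)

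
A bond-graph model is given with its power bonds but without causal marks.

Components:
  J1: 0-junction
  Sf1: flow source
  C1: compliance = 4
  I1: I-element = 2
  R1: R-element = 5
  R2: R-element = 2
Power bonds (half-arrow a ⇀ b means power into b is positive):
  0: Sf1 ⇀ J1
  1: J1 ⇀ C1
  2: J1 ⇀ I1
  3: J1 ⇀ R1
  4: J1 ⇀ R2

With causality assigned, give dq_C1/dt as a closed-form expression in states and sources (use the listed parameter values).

dq_C1/dt = F_Sf1 - p_I1/2 - 7*q_C1/40

β0 |Sf1  (source Sf1 imposes f)
β1 |J1  (C1 outputs effort q/C1)
β2 |I1  (J1: bond 1 brought effort, rest push out)
β3 |R1  (common-e at J1 fixed by 1)
β4 |R2  (0-jn J1 has e-setter on 1)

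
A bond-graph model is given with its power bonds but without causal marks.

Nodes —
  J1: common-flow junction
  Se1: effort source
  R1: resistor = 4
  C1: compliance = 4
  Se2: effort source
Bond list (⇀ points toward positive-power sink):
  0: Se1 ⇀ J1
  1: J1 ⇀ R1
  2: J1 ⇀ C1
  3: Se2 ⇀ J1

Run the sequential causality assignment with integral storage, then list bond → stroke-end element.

#0 →J1  (source Se1 imposes e)
#3 →J1  (Se2 fixes effort; stroke away)
#2 →J1  (prefer integral on C1)
#1 →R1  (J1 needs exactly one f-in)

bond 0 stroke→J1
bond 1 stroke→R1
bond 2 stroke→J1
bond 3 stroke→J1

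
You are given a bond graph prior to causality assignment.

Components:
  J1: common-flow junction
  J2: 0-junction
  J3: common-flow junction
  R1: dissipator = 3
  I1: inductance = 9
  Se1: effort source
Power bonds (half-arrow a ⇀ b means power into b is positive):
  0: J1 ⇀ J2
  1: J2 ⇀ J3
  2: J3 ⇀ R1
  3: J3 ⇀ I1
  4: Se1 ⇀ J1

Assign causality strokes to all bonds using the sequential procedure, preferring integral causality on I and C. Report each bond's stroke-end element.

#4 stroke→J1  (Se1 fixes effort; stroke away)
#0 stroke→J2  (only one flow-in slot at J1)
#1 stroke→J3  (J2 effort already set via bond 0)
#3 stroke→I1  (I1 integral (f out))
#2 stroke→J3  (J3 flow already set via bond 3)

β0 stroke at J2
β1 stroke at J3
β2 stroke at J3
β3 stroke at I1
β4 stroke at J1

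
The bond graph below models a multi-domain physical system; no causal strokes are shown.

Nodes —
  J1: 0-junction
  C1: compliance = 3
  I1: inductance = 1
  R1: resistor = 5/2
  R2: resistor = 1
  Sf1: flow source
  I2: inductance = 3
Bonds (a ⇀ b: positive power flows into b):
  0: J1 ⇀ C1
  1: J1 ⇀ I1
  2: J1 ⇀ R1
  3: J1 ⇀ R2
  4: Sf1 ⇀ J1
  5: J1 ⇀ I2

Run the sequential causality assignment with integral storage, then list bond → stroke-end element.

bond 4 |Sf1  (Sf1 fixes flow; stroke at Sf1)
bond 0 |J1  (C1 outputs effort q/C1)
bond 1 |I1  (J1 effort already set via bond 0)
bond 2 |R1  (J1: bond 0 brought effort, rest push out)
bond 3 |R2  (J1: bond 0 brought effort, rest push out)
bond 5 |I2  (J1: bond 0 brought effort, rest push out)

bond 0 →J1
bond 1 →I1
bond 2 →R1
bond 3 →R2
bond 4 →Sf1
bond 5 →I2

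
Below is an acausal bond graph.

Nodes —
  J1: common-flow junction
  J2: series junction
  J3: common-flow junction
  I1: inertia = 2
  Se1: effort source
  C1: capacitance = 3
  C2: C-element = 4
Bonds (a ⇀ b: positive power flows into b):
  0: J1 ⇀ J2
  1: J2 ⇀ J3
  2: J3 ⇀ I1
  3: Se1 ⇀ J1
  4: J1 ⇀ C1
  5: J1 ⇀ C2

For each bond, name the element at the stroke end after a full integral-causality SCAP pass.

β0 →J2
β1 →J3
β2 →I1
β3 →J1
β4 →J1
β5 →J1

β3 stroke→J1  (Se1 (Se) sets effort on bond)
β2 stroke→I1  (I1 outputs flow p/I1)
β1 stroke→J3  (J3 flow already set via bond 2)
β0 stroke→J2  (J2 flow already set via bond 1)
β4 stroke→J1  (J1: bond 0 brought flow, rest push out)
β5 stroke→J1  (common-f at J1 fixed by 0)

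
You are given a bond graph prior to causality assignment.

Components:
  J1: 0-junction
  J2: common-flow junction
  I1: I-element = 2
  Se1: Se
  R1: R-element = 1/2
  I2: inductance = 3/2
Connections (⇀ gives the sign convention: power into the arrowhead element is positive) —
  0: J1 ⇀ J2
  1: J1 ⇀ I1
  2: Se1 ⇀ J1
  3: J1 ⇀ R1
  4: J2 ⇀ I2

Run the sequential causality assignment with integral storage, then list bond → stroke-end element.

b0 stroke→J2
b1 stroke→I1
b2 stroke→J1
b3 stroke→R1
b4 stroke→I2

β2 →J1  (Se1 (Se) sets effort on bond)
β0 →J2  (J1 effort already set via bond 2)
β1 →I1  (J1: bond 2 brought effort, rest push out)
β3 →R1  (0-jn J1 has e-setter on 2)
β4 →I2  (only one flow-in slot at J2)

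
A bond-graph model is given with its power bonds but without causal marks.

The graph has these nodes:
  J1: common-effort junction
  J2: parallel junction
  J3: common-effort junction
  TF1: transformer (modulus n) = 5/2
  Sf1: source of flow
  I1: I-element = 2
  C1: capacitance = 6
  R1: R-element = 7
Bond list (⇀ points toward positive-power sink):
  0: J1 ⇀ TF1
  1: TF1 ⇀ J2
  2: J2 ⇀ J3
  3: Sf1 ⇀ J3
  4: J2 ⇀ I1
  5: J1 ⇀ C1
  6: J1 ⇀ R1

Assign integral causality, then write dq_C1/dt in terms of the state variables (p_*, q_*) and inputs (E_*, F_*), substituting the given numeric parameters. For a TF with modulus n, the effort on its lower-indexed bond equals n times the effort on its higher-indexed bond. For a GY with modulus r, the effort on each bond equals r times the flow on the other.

dq_C1/dt = 2*F_Sf1/5 - p_I1/5 - q_C1/42

#3 stroke→Sf1  (source Sf1 imposes f)
#2 stroke→J3  (J3 needs exactly one e-in)
#4 stroke→I1  (I1: I, integral causality)
#1 stroke→J2  (J2: last free bond brings effort in)
#0 stroke→TF1  (through TF1, causality passes straight; one stroke at TF1)
#5 stroke→J1  (C1 integral (e out))
#6 stroke→R1  (0-jn J1 has e-setter on 5)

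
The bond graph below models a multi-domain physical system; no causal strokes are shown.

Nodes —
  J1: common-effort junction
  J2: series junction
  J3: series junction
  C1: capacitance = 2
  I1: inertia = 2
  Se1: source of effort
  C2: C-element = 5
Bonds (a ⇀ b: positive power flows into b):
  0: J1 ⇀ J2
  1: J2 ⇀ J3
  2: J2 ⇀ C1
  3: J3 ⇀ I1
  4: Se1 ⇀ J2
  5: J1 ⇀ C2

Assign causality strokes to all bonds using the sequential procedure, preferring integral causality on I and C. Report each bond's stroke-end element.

b0 stroke at J2
b1 stroke at J3
b2 stroke at J2
b3 stroke at I1
b4 stroke at J2
b5 stroke at J1

bond 4 |J2  (source Se1 imposes e)
bond 2 |J2  (C1: C, integral causality)
bond 3 |I1  (prefer integral on I1)
bond 1 |J3  (J3 flow already set via bond 3)
bond 0 |J2  (J2: bond 1 brought flow, rest push out)
bond 5 |J1  (only one effort-in slot at J1)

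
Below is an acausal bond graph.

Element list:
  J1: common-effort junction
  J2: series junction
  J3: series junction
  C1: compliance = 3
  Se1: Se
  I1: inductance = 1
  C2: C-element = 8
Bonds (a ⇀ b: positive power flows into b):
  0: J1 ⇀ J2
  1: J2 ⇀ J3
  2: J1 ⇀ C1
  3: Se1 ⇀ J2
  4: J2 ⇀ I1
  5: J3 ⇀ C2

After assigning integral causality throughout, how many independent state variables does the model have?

β3 |J2  (Se1 fixes effort; stroke away)
β2 |J1  (C1 outputs effort q/C1)
β0 |J2  (common-e at J1 fixed by 2)
β4 |I1  (I1 integral (f out))
β1 |J2  (1-jn J2 has f-setter on 4)
β5 |J3  (J3: bond 1 brought flow, rest push out)

3  (C1, C2, I1 all integral)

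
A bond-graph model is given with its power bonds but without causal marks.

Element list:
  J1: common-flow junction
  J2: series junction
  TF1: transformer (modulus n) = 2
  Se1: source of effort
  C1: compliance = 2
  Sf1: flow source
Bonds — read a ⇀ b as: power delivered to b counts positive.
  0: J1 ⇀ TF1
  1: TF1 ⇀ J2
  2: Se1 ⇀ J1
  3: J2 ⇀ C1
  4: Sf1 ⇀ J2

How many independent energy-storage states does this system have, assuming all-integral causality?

β2 stroke→J1  (source Se1 imposes e)
β4 stroke→Sf1  (Sf1: flow source, stroke at near end)
β0 stroke→TF1  (J1: last free bond brings flow in)
β1 stroke→J2  (J2 flow already set via bond 4)
β3 stroke→J2  (1-jn J2 has f-setter on 4)

1  (C1 all integral)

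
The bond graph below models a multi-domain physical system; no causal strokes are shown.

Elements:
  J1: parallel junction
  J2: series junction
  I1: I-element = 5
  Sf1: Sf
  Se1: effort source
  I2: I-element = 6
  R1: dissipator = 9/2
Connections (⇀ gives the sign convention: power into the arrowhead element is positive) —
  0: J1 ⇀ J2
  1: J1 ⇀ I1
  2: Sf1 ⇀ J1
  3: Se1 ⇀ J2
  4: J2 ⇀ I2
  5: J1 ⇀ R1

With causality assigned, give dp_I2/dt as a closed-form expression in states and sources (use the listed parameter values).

dp_I2/dt = E_Se1 + 9*F_Sf1/2 - 9*p_I1/10 - 3*p_I2/4

bond 2 |Sf1  (Sf1 fixes flow; stroke at Sf1)
bond 3 |J2  (Se1: effort source, stroke at far end)
bond 1 |I1  (prefer integral on I1)
bond 4 |I2  (prefer integral on I2)
bond 0 |J2  (1-jn J2 has f-setter on 4)
bond 5 |J1  (J1: last free bond brings effort in)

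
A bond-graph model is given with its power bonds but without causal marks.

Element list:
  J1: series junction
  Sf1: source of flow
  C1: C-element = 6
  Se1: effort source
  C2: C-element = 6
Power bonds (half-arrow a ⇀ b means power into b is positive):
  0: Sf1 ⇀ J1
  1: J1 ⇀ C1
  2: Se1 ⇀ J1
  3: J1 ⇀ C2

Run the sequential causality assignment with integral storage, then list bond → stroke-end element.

b0 →Sf1  (Sf1 fixes flow; stroke at Sf1)
b2 →J1  (source Se1 imposes e)
b1 →J1  (J1: bond 0 brought flow, rest push out)
b3 →J1  (1-jn J1 has f-setter on 0)

#0 stroke at Sf1
#1 stroke at J1
#2 stroke at J1
#3 stroke at J1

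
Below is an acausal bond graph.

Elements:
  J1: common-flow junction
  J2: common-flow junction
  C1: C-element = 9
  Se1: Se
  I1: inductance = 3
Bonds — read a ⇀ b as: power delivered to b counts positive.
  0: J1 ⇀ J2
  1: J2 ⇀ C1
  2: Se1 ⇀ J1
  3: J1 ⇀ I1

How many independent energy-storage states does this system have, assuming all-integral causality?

bond 2 |J1  (source Se1 imposes e)
bond 1 |J2  (C1 integral (e out))
bond 0 |J1  (J2 needs exactly one f-in)
bond 3 |I1  (closing 1-jn rule on J1)

2  (C1, I1 all integral)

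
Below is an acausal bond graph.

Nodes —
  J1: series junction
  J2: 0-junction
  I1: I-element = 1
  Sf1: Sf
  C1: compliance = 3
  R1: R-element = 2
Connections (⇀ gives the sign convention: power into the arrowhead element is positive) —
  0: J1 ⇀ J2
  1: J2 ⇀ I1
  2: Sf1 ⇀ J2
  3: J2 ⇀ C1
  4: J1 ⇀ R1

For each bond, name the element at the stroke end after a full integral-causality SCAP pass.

β0 →J1
β1 →I1
β2 →Sf1
β3 →J2
β4 →R1

bond 2 |Sf1  (Sf1 fixes flow; stroke at Sf1)
bond 1 |I1  (I1 outputs flow p/I1)
bond 3 |J2  (C1 integral (e out))
bond 0 |J1  (J2: bond 3 brought effort, rest push out)
bond 4 |R1  (J1: last free bond brings flow in)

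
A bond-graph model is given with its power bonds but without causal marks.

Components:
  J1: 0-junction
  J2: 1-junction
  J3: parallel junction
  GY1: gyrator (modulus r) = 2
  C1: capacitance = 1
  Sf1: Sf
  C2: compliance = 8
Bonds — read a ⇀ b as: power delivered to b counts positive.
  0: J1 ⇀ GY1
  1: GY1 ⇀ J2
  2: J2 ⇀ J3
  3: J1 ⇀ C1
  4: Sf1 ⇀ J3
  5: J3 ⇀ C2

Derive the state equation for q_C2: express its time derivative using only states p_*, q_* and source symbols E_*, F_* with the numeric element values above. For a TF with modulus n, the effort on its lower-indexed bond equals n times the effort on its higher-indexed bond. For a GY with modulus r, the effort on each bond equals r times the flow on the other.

b4 |Sf1  (Sf1 (Sf) sets flow on bond)
b3 |J1  (C1 integral (e out))
b0 |GY1  (J1 effort already set via bond 3)
b1 |GY1  (GY GY1: same side as bond 0)
b2 |J2  (common-f at J2 fixed by 1)
b5 |J3  (closing 0-jn rule on J3)

dq_C2/dt = F_Sf1 + q_C1/2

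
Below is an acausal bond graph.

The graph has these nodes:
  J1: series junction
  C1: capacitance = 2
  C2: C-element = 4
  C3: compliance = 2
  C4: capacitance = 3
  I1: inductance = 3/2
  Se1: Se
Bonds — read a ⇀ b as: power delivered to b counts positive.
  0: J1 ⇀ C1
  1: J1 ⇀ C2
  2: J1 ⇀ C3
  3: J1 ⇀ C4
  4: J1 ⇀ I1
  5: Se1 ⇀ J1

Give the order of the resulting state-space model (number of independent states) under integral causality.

β5 stroke→J1  (Se1 (Se) sets effort on bond)
β0 stroke→J1  (prefer integral on C1)
β1 stroke→J1  (C2: C, integral causality)
β2 stroke→J1  (prefer integral on C3)
β3 stroke→J1  (C4: C, integral causality)
β4 stroke→I1  (closing 1-jn rule on J1)

5  (C1, C2, C3, C4, I1 all integral)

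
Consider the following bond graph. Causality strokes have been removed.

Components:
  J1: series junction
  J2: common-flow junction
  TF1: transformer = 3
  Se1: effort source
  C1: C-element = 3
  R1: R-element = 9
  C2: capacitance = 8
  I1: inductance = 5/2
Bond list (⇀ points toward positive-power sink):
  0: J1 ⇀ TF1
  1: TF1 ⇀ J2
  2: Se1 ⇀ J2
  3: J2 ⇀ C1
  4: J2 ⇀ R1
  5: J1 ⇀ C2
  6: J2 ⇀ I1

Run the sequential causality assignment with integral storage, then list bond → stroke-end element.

bond 2 |J2  (source Se1 imposes e)
bond 3 |J2  (C1: C, integral causality)
bond 5 |J1  (C2 outputs effort q/C2)
bond 0 |TF1  (only one flow-in slot at J1)
bond 1 |J2  (TF1 one-in-one-out from 0)
bond 6 |I1  (I1: I, integral causality)
bond 4 |J2  (common-f at J2 fixed by 6)

#0 stroke at TF1
#1 stroke at J2
#2 stroke at J2
#3 stroke at J2
#4 stroke at J2
#5 stroke at J1
#6 stroke at I1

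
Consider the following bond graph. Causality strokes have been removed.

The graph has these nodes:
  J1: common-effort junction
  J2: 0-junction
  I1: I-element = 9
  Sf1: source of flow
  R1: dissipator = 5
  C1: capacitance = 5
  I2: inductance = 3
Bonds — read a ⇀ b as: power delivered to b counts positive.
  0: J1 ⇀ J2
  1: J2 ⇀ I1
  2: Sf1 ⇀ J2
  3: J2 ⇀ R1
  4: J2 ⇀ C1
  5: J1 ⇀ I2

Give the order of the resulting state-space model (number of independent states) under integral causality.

3  (C1, I1, I2 all integral)

#2 stroke→Sf1  (Sf1: flow source, stroke at near end)
#1 stroke→I1  (I1: I, integral causality)
#4 stroke→J2  (prefer integral on C1)
#0 stroke→J1  (0-jn J2 has e-setter on 4)
#3 stroke→R1  (J2 effort already set via bond 4)
#5 stroke→I2  (J1: bond 0 brought effort, rest push out)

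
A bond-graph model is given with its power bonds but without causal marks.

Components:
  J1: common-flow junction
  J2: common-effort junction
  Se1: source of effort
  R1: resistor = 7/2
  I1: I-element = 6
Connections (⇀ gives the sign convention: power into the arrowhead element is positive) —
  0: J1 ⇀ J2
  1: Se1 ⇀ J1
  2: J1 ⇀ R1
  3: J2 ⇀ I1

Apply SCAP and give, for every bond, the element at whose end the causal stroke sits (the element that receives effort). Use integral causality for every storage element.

bond 1 |J1  (Se1 fixes effort; stroke away)
bond 3 |I1  (I1 integral (f out))
bond 0 |J2  (only one effort-in slot at J2)
bond 2 |J1  (J1: bond 0 brought flow, rest push out)

b0 stroke at J2
b1 stroke at J1
b2 stroke at J1
b3 stroke at I1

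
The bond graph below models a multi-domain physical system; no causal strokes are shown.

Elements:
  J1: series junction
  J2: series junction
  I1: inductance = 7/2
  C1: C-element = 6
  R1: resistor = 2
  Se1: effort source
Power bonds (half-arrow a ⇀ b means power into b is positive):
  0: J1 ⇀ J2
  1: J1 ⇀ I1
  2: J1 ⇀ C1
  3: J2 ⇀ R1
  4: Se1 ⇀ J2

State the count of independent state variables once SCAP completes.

2  (C1, I1 all integral)

b4 stroke→J2  (source Se1 imposes e)
b1 stroke→I1  (I1 outputs flow p/I1)
b0 stroke→J1  (J1 flow already set via bond 1)
b2 stroke→J1  (common-f at J1 fixed by 1)
b3 stroke→J2  (1-jn J2 has f-setter on 0)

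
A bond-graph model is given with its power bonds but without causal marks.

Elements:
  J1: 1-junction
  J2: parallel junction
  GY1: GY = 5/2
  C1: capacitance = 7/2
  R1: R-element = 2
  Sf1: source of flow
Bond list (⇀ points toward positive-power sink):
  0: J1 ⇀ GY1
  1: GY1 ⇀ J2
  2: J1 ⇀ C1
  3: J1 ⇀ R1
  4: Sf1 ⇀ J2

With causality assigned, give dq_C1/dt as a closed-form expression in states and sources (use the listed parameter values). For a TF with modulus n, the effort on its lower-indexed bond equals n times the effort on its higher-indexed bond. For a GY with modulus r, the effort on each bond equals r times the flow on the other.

#4 |Sf1  (Sf1 (Sf) sets flow on bond)
#1 |J2  (closing 0-jn rule on J2)
#0 |J1  (through GY1, causality inverts; strokes same side of GY1)
#2 |J1  (C1 outputs effort q/C1)
#3 |R1  (J1 needs exactly one f-in)

dq_C1/dt = 5*F_Sf1/4 - q_C1/7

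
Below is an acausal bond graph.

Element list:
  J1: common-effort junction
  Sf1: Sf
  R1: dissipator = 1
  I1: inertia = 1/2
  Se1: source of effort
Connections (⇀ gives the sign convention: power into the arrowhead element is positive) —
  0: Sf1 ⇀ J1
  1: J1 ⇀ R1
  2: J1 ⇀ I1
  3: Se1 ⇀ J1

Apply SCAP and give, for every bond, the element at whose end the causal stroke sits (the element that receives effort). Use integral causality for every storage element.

β0 stroke→Sf1
β1 stroke→R1
β2 stroke→I1
β3 stroke→J1

b0 →Sf1  (Sf1 (Sf) sets flow on bond)
b3 →J1  (source Se1 imposes e)
b1 →R1  (common-e at J1 fixed by 3)
b2 →I1  (common-e at J1 fixed by 3)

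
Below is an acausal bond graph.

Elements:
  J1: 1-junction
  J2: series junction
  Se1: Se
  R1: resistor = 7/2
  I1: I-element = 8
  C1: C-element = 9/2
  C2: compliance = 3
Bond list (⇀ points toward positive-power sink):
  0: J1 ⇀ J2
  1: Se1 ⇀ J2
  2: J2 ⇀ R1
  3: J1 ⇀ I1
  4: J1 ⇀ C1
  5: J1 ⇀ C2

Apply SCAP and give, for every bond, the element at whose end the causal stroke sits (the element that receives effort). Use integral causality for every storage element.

#1 stroke at J2  (Se1 fixes effort; stroke away)
#3 stroke at I1  (I1: I, integral causality)
#0 stroke at J1  (J1: bond 3 brought flow, rest push out)
#4 stroke at J1  (common-f at J1 fixed by 3)
#5 stroke at J1  (J1: bond 3 brought flow, rest push out)
#2 stroke at J2  (common-f at J2 fixed by 0)

#0 |J1
#1 |J2
#2 |J2
#3 |I1
#4 |J1
#5 |J1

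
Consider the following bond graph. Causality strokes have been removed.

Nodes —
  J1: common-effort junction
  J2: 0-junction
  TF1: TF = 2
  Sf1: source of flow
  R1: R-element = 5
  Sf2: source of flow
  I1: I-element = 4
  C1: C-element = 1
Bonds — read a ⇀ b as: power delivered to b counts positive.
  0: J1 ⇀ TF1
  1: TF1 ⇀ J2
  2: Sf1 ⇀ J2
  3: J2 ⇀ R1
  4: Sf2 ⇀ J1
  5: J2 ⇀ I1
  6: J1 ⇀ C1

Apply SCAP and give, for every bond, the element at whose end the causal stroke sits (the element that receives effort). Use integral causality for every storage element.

β0 stroke at TF1
β1 stroke at J2
β2 stroke at Sf1
β3 stroke at R1
β4 stroke at Sf2
β5 stroke at I1
β6 stroke at J1

bond 2 →Sf1  (source Sf1 imposes f)
bond 4 →Sf2  (Sf2 (Sf) sets flow on bond)
bond 5 →I1  (I1 integral (f out))
bond 6 →J1  (C1: C, integral causality)
bond 0 →TF1  (common-e at J1 fixed by 6)
bond 1 →J2  (TF TF1: opposite of bond 0)
bond 3 →R1  (common-e at J2 fixed by 1)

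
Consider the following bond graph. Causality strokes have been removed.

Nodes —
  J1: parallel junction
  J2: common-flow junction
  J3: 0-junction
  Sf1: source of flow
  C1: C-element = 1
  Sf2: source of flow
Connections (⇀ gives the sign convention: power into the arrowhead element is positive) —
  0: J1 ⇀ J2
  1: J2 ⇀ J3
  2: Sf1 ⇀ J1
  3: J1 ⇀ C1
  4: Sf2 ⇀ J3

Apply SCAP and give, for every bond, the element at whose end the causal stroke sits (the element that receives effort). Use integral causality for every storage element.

bond 0 →J2
bond 1 →J3
bond 2 →Sf1
bond 3 →J1
bond 4 →Sf2

bond 2 |Sf1  (Sf1: flow source, stroke at near end)
bond 4 |Sf2  (Sf2 fixes flow; stroke at Sf2)
bond 1 |J3  (J3: last free bond brings effort in)
bond 0 |J2  (1-jn J2 has f-setter on 1)
bond 3 |J1  (J1: last free bond brings effort in)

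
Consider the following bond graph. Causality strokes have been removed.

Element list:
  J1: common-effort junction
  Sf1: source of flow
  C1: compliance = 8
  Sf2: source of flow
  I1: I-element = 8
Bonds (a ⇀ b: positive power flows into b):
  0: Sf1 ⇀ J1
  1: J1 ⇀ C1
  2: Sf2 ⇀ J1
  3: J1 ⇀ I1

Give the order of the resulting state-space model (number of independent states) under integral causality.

2  (C1, I1 all integral)

#0 |Sf1  (source Sf1 imposes f)
#2 |Sf2  (Sf2: flow source, stroke at near end)
#1 |J1  (C1: C, integral causality)
#3 |I1  (common-e at J1 fixed by 1)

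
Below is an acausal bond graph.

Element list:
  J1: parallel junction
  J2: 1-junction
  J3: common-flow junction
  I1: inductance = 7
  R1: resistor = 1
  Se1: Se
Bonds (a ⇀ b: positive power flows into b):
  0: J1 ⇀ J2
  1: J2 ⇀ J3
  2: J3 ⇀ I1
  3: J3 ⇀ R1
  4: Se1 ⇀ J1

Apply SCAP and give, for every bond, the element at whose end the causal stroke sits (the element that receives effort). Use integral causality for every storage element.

#4 |J1  (Se1 (Se) sets effort on bond)
#0 |J2  (common-e at J1 fixed by 4)
#1 |J3  (J2 needs exactly one f-in)
#2 |I1  (I1 outputs flow p/I1)
#3 |J3  (J3 flow already set via bond 2)

β0 stroke at J2
β1 stroke at J3
β2 stroke at I1
β3 stroke at J3
β4 stroke at J1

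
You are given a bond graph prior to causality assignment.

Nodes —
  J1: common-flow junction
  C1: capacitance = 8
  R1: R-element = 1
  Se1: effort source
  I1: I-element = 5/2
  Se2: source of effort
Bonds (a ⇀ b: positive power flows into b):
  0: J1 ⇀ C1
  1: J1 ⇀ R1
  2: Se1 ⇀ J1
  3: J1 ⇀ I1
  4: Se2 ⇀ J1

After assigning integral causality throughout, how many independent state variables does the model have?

2  (C1, I1 all integral)

b2 stroke at J1  (Se1 (Se) sets effort on bond)
b4 stroke at J1  (Se2: effort source, stroke at far end)
b0 stroke at J1  (C1: C, integral causality)
b3 stroke at I1  (prefer integral on I1)
b1 stroke at J1  (J1 flow already set via bond 3)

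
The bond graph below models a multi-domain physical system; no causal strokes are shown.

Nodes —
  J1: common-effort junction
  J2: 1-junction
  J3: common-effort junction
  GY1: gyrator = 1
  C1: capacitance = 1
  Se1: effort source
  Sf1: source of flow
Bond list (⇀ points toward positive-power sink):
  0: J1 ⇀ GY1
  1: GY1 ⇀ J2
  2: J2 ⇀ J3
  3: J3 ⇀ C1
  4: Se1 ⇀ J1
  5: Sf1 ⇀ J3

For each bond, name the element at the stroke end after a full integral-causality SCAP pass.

#4 stroke at J1  (Se1 fixes effort; stroke away)
#5 stroke at Sf1  (Sf1: flow source, stroke at near end)
#0 stroke at GY1  (0-jn J1 has e-setter on 4)
#1 stroke at GY1  (GY1 both-in/both-out from 0)
#2 stroke at J2  (1-jn J2 has f-setter on 1)
#3 stroke at J3  (closing 0-jn rule on J3)

β0 |GY1
β1 |GY1
β2 |J2
β3 |J3
β4 |J1
β5 |Sf1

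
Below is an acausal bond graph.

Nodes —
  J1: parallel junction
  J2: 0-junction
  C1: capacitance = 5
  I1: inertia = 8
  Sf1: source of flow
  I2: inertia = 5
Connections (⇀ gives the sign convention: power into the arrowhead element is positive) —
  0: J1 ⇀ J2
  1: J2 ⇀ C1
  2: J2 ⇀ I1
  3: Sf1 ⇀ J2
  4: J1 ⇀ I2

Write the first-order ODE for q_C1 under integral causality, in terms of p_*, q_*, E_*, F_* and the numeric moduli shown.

b3 →Sf1  (source Sf1 imposes f)
b1 →J2  (C1 outputs effort q/C1)
b0 →J1  (0-jn J2 has e-setter on 1)
b2 →I1  (J2 effort already set via bond 1)
b4 →I2  (J1: bond 0 brought effort, rest push out)

dq_C1/dt = F_Sf1 - p_I1/8 - p_I2/5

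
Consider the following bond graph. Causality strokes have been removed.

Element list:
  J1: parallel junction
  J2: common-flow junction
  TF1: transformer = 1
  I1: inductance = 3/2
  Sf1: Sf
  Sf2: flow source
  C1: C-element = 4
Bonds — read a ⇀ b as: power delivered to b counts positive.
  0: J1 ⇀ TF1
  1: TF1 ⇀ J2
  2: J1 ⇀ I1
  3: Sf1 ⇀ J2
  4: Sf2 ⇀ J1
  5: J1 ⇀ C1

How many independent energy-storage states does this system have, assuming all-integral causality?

#3 |Sf1  (Sf1 (Sf) sets flow on bond)
#4 |Sf2  (Sf2 (Sf) sets flow on bond)
#1 |J2  (1-jn J2 has f-setter on 3)
#0 |TF1  (through TF1, causality passes straight; one stroke at TF1)
#2 |I1  (prefer integral on I1)
#5 |J1  (J1 needs exactly one e-in)

2  (C1, I1 all integral)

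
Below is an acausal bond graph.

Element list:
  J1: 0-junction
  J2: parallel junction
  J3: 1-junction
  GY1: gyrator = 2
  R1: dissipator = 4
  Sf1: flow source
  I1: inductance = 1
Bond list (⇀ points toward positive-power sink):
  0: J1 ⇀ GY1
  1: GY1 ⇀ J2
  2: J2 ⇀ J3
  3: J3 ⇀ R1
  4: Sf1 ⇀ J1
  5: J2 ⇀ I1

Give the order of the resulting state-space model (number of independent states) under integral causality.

β4 |Sf1  (source Sf1 imposes f)
β0 |J1  (closing 0-jn rule on J1)
β1 |J2  (GY GY1: same side as bond 0)
β2 |J3  (common-e at J2 fixed by 1)
β5 |I1  (0-jn J2 has e-setter on 1)
β3 |R1  (J3: last free bond brings flow in)

1  (I1 all integral)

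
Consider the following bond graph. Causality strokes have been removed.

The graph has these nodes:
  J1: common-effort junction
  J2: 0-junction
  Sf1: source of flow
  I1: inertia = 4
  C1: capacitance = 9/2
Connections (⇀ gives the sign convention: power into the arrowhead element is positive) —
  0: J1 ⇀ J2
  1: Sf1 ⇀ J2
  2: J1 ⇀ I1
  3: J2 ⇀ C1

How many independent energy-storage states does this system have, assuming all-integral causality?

2  (C1, I1 all integral)

#1 →Sf1  (source Sf1 imposes f)
#2 →I1  (prefer integral on I1)
#0 →J1  (closing 0-jn rule on J1)
#3 →J2  (J2 needs exactly one e-in)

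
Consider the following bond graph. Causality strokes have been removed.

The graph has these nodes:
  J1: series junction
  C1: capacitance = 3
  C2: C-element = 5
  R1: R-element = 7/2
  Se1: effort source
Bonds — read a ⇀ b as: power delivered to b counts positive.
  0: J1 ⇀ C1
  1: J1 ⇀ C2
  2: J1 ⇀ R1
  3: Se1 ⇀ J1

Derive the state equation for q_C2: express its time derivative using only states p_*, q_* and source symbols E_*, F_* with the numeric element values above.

b3 |J1  (source Se1 imposes e)
b0 |J1  (prefer integral on C1)
b1 |J1  (prefer integral on C2)
b2 |R1  (J1 needs exactly one f-in)

dq_C2/dt = 2*E_Se1/7 - 2*q_C1/21 - 2*q_C2/35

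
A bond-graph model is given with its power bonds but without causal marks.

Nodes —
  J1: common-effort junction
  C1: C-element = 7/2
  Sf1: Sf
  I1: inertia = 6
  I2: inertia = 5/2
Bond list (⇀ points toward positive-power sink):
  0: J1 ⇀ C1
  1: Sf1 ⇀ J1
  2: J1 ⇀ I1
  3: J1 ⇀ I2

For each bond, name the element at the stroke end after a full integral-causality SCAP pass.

#0 |J1
#1 |Sf1
#2 |I1
#3 |I2

β1 stroke at Sf1  (Sf1 (Sf) sets flow on bond)
β0 stroke at J1  (C1 outputs effort q/C1)
β2 stroke at I1  (0-jn J1 has e-setter on 0)
β3 stroke at I2  (J1: bond 0 brought effort, rest push out)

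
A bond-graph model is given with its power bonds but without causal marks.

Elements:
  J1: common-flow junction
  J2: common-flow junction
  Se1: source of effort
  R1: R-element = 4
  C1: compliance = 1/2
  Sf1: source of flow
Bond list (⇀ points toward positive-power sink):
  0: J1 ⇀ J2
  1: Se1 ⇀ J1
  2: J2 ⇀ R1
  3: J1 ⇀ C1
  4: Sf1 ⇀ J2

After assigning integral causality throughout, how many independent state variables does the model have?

β1 |J1  (Se1 fixes effort; stroke away)
β4 |Sf1  (source Sf1 imposes f)
β0 |J2  (1-jn J2 has f-setter on 4)
β2 |J2  (J2: bond 4 brought flow, rest push out)
β3 |J1  (J1: bond 0 brought flow, rest push out)

1  (C1 all integral)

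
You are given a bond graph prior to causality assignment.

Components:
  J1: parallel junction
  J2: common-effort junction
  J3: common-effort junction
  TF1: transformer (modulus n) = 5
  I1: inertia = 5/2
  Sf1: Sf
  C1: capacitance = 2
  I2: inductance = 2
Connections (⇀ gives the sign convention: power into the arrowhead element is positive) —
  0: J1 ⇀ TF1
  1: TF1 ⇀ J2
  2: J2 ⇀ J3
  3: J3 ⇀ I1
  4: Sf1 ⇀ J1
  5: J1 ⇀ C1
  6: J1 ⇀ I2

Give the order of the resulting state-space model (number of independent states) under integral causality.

bond 4 stroke at Sf1  (Sf1 fixes flow; stroke at Sf1)
bond 3 stroke at I1  (prefer integral on I1)
bond 2 stroke at J3  (J3 needs exactly one e-in)
bond 1 stroke at J2  (closing 0-jn rule on J2)
bond 0 stroke at TF1  (through TF1, causality passes straight; one stroke at TF1)
bond 5 stroke at J1  (prefer integral on C1)
bond 6 stroke at I2  (0-jn J1 has e-setter on 5)

3  (C1, I1, I2 all integral)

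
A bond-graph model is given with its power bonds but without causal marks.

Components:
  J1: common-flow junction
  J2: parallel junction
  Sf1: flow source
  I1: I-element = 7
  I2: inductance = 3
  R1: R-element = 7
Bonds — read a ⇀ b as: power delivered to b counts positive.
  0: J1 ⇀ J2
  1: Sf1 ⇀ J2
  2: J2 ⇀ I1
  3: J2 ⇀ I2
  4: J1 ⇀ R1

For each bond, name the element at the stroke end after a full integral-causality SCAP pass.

b1 stroke→Sf1  (Sf1 (Sf) sets flow on bond)
b2 stroke→I1  (prefer integral on I1)
b3 stroke→I2  (I2 outputs flow p/I2)
b0 stroke→J2  (J2 needs exactly one e-in)
b4 stroke→J1  (J1 flow already set via bond 0)

#0 →J2
#1 →Sf1
#2 →I1
#3 →I2
#4 →J1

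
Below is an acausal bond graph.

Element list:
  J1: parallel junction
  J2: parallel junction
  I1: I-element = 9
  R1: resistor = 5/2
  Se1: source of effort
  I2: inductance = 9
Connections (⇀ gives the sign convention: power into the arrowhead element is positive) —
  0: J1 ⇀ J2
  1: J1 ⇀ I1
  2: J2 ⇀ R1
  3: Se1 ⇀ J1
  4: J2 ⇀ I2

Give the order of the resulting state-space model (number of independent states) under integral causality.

#3 →J1  (source Se1 imposes e)
#0 →J2  (J1: bond 3 brought effort, rest push out)
#1 →I1  (0-jn J1 has e-setter on 3)
#2 →R1  (common-e at J2 fixed by 0)
#4 →I2  (0-jn J2 has e-setter on 0)

2  (I1, I2 all integral)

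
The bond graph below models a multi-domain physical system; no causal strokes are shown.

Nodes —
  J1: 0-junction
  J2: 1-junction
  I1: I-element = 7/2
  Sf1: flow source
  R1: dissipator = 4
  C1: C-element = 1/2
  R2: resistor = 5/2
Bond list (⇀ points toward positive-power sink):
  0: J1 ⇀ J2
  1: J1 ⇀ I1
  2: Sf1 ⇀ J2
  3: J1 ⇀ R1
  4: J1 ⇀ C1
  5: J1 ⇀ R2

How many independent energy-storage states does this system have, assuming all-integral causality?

β2 →Sf1  (Sf1 (Sf) sets flow on bond)
β0 →J2  (common-f at J2 fixed by 2)
β1 →I1  (I1 integral (f out))
β4 →J1  (prefer integral on C1)
β3 →R1  (J1: bond 4 brought effort, rest push out)
β5 →R2  (common-e at J1 fixed by 4)

2  (C1, I1 all integral)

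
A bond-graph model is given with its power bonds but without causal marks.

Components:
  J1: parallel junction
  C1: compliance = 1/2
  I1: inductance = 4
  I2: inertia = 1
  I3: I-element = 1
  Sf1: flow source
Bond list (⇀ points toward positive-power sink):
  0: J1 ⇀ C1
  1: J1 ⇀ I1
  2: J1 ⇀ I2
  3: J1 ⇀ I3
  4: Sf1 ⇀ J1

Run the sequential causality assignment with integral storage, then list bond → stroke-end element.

bond 4 |Sf1  (source Sf1 imposes f)
bond 0 |J1  (C1: C, integral causality)
bond 1 |I1  (J1 effort already set via bond 0)
bond 2 |I2  (J1: bond 0 brought effort, rest push out)
bond 3 |I3  (0-jn J1 has e-setter on 0)

β0 stroke→J1
β1 stroke→I1
β2 stroke→I2
β3 stroke→I3
β4 stroke→Sf1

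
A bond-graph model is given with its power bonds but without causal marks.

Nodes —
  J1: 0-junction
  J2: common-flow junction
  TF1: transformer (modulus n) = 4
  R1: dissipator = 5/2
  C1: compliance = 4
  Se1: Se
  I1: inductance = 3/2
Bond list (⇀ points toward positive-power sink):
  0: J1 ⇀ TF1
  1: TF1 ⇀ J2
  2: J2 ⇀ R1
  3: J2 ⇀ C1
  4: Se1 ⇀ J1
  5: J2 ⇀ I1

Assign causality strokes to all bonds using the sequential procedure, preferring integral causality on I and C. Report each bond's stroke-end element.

b4 stroke→J1  (Se1: effort source, stroke at far end)
b0 stroke→TF1  (J1 effort already set via bond 4)
b1 stroke→J2  (through TF1, causality passes straight; one stroke at TF1)
b3 stroke→J2  (C1 integral (e out))
b5 stroke→I1  (I1: I, integral causality)
b2 stroke→J2  (J2 flow already set via bond 5)

b0 →TF1
b1 →J2
b2 →J2
b3 →J2
b4 →J1
b5 →I1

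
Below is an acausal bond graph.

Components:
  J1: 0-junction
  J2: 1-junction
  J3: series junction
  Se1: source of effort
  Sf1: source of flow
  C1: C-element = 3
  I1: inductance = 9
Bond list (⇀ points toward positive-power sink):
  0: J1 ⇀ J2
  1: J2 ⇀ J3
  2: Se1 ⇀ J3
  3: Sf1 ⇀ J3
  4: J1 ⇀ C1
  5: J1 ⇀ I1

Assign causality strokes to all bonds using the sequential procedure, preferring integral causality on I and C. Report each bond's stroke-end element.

bond 2 stroke→J3  (Se1: effort source, stroke at far end)
bond 3 stroke→Sf1  (source Sf1 imposes f)
bond 1 stroke→J3  (1-jn J3 has f-setter on 3)
bond 0 stroke→J2  (J2: bond 1 brought flow, rest push out)
bond 4 stroke→J1  (C1 integral (e out))
bond 5 stroke→I1  (common-e at J1 fixed by 4)

bond 0 |J2
bond 1 |J3
bond 2 |J3
bond 3 |Sf1
bond 4 |J1
bond 5 |I1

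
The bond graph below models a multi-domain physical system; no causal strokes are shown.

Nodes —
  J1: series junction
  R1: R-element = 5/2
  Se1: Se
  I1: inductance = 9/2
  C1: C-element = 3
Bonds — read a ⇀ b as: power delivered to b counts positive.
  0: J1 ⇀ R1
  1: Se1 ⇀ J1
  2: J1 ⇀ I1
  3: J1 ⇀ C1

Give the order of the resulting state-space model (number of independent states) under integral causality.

β1 |J1  (source Se1 imposes e)
β2 |I1  (I1: I, integral causality)
β0 |J1  (1-jn J1 has f-setter on 2)
β3 |J1  (J1: bond 2 brought flow, rest push out)

2  (C1, I1 all integral)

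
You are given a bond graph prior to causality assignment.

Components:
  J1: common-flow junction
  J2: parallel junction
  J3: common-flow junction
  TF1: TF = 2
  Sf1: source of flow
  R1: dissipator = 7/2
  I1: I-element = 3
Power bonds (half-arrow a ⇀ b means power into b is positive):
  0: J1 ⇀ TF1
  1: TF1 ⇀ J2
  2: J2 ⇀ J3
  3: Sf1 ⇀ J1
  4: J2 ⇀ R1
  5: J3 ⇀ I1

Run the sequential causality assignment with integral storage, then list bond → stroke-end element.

β0 |J1
β1 |TF1
β2 |J3
β3 |Sf1
β4 |J2
β5 |I1

b3 stroke→Sf1  (Sf1 fixes flow; stroke at Sf1)
b0 stroke→J1  (common-f at J1 fixed by 3)
b1 stroke→TF1  (TF1: transformer flips bond 0)
b5 stroke→I1  (I1: I, integral causality)
b2 stroke→J3  (J3 flow already set via bond 5)
b4 stroke→J2  (J2: last free bond brings effort in)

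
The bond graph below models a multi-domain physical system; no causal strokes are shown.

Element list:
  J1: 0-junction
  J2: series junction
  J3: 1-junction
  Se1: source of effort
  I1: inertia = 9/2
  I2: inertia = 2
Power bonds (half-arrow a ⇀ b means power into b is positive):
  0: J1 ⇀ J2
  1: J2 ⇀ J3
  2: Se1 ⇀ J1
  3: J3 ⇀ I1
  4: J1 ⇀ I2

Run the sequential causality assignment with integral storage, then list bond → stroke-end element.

b0 →J2
b1 →J3
b2 →J1
b3 →I1
b4 →I2

bond 2 |J1  (Se1 fixes effort; stroke away)
bond 0 |J2  (0-jn J1 has e-setter on 2)
bond 4 |I2  (J1: bond 2 brought effort, rest push out)
bond 1 |J3  (J2 needs exactly one f-in)
bond 3 |I1  (J3 needs exactly one f-in)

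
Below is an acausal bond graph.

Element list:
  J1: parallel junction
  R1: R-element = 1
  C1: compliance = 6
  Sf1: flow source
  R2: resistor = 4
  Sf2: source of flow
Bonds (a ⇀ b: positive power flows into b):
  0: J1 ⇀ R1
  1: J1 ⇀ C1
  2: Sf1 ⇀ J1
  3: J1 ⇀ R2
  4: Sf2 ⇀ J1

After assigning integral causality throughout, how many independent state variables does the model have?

β2 →Sf1  (Sf1 fixes flow; stroke at Sf1)
β4 →Sf2  (Sf2 fixes flow; stroke at Sf2)
β1 →J1  (C1 outputs effort q/C1)
β0 →R1  (J1: bond 1 brought effort, rest push out)
β3 →R2  (common-e at J1 fixed by 1)

1  (C1 all integral)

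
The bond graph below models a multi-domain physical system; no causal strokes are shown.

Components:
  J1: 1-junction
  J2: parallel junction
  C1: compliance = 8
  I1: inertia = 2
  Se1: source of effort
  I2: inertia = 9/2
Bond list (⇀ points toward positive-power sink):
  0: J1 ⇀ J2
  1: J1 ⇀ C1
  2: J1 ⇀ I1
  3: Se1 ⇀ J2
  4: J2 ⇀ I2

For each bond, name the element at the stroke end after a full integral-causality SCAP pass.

bond 3 stroke→J2  (Se1 (Se) sets effort on bond)
bond 0 stroke→J1  (0-jn J2 has e-setter on 3)
bond 4 stroke→I2  (0-jn J2 has e-setter on 3)
bond 1 stroke→J1  (C1: C, integral causality)
bond 2 stroke→I1  (closing 1-jn rule on J1)

b0 →J1
b1 →J1
b2 →I1
b3 →J2
b4 →I2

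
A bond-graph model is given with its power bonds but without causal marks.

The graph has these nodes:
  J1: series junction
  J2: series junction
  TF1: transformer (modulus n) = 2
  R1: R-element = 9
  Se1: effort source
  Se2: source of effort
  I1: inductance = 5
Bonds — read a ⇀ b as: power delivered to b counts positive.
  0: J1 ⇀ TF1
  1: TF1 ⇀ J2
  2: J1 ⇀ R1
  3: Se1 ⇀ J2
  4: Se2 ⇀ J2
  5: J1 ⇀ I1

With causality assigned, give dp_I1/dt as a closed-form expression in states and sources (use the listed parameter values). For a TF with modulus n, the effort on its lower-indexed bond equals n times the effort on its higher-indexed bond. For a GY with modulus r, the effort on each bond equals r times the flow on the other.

dp_I1/dt = 2*E_Se1 + 2*E_Se2 - 9*p_I1/5

#3 stroke at J2  (Se1: effort source, stroke at far end)
#4 stroke at J2  (Se2 fixes effort; stroke away)
#1 stroke at TF1  (closing 1-jn rule on J2)
#0 stroke at J1  (TF1: transformer flips bond 1)
#5 stroke at I1  (prefer integral on I1)
#2 stroke at J1  (1-jn J1 has f-setter on 5)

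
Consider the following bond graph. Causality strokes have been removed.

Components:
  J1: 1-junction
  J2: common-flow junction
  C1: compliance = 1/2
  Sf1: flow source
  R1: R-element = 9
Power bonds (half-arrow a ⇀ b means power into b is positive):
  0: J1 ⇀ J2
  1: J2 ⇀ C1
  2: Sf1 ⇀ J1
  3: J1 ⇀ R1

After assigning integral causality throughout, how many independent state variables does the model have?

1  (C1 all integral)

β2 stroke at Sf1  (Sf1: flow source, stroke at near end)
β0 stroke at J1  (common-f at J1 fixed by 2)
β3 stroke at J1  (common-f at J1 fixed by 2)
β1 stroke at J2  (J2: bond 0 brought flow, rest push out)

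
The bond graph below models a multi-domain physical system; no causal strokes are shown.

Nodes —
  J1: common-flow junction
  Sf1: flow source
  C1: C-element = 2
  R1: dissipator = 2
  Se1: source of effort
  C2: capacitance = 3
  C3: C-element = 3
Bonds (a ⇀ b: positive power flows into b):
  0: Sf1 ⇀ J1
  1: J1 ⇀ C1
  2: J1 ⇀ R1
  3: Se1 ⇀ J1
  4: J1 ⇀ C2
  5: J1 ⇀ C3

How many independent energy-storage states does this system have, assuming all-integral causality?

b0 stroke at Sf1  (source Sf1 imposes f)
b3 stroke at J1  (source Se1 imposes e)
b1 stroke at J1  (1-jn J1 has f-setter on 0)
b2 stroke at J1  (common-f at J1 fixed by 0)
b4 stroke at J1  (1-jn J1 has f-setter on 0)
b5 stroke at J1  (1-jn J1 has f-setter on 0)

3  (C1, C2, C3 all integral)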